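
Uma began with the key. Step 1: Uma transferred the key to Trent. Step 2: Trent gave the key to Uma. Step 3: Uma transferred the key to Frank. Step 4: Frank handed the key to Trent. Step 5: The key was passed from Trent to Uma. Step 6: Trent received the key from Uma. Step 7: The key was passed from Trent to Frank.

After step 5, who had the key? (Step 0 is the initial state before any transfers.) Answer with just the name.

Tracking the key holder through step 5:
After step 0 (start): Uma
After step 1: Trent
After step 2: Uma
After step 3: Frank
After step 4: Trent
After step 5: Uma

At step 5, the holder is Uma.

Answer: Uma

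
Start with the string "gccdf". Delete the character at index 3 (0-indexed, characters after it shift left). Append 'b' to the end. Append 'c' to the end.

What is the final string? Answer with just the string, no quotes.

Applying each edit step by step:
Start: "gccdf"
Op 1 (delete idx 3 = 'd'): "gccdf" -> "gccf"
Op 2 (append 'b'): "gccf" -> "gccfb"
Op 3 (append 'c'): "gccfb" -> "gccfbc"

Answer: gccfbc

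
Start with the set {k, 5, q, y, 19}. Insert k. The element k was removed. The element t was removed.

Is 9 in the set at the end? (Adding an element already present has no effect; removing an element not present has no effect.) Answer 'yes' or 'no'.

Tracking the set through each operation:
Start: {19, 5, k, q, y}
Event 1 (add k): already present, no change. Set: {19, 5, k, q, y}
Event 2 (remove k): removed. Set: {19, 5, q, y}
Event 3 (remove t): not present, no change. Set: {19, 5, q, y}

Final set: {19, 5, q, y} (size 4)
9 is NOT in the final set.

Answer: no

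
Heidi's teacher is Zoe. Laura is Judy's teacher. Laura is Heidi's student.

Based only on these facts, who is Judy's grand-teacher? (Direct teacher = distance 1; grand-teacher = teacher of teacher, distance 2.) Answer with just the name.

Reconstructing the teacher chain from the given facts:
  Zoe -> Heidi -> Laura -> Judy
(each arrow means 'teacher of the next')
Positions in the chain (0 = top):
  position of Zoe: 0
  position of Heidi: 1
  position of Laura: 2
  position of Judy: 3

Judy is at position 3; the grand-teacher is 2 steps up the chain, i.e. position 1: Heidi.

Answer: Heidi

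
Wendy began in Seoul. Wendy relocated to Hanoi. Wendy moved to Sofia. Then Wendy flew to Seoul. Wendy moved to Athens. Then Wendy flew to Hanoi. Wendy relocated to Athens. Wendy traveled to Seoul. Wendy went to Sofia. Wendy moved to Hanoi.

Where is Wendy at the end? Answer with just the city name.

Tracking Wendy's location:
Start: Wendy is in Seoul.
After move 1: Seoul -> Hanoi. Wendy is in Hanoi.
After move 2: Hanoi -> Sofia. Wendy is in Sofia.
After move 3: Sofia -> Seoul. Wendy is in Seoul.
After move 4: Seoul -> Athens. Wendy is in Athens.
After move 5: Athens -> Hanoi. Wendy is in Hanoi.
After move 6: Hanoi -> Athens. Wendy is in Athens.
After move 7: Athens -> Seoul. Wendy is in Seoul.
After move 8: Seoul -> Sofia. Wendy is in Sofia.
After move 9: Sofia -> Hanoi. Wendy is in Hanoi.

Answer: Hanoi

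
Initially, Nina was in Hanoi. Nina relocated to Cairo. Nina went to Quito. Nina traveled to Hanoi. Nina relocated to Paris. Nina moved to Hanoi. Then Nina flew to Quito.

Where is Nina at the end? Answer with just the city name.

Tracking Nina's location:
Start: Nina is in Hanoi.
After move 1: Hanoi -> Cairo. Nina is in Cairo.
After move 2: Cairo -> Quito. Nina is in Quito.
After move 3: Quito -> Hanoi. Nina is in Hanoi.
After move 4: Hanoi -> Paris. Nina is in Paris.
After move 5: Paris -> Hanoi. Nina is in Hanoi.
After move 6: Hanoi -> Quito. Nina is in Quito.

Answer: Quito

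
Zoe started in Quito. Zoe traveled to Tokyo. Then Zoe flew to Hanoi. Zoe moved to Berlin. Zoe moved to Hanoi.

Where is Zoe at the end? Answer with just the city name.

Answer: Hanoi

Derivation:
Tracking Zoe's location:
Start: Zoe is in Quito.
After move 1: Quito -> Tokyo. Zoe is in Tokyo.
After move 2: Tokyo -> Hanoi. Zoe is in Hanoi.
After move 3: Hanoi -> Berlin. Zoe is in Berlin.
After move 4: Berlin -> Hanoi. Zoe is in Hanoi.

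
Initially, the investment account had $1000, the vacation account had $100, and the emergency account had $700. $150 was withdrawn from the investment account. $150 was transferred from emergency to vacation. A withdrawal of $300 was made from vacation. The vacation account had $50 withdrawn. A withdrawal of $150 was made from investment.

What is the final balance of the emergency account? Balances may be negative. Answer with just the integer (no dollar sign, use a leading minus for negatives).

Tracking account balances step by step:
Start: investment=1000, vacation=100, emergency=700
Event 1 (withdraw 150 from investment): investment: 1000 - 150 = 850. Balances: investment=850, vacation=100, emergency=700
Event 2 (transfer 150 emergency -> vacation): emergency: 700 - 150 = 550, vacation: 100 + 150 = 250. Balances: investment=850, vacation=250, emergency=550
Event 3 (withdraw 300 from vacation): vacation: 250 - 300 = -50. Balances: investment=850, vacation=-50, emergency=550
Event 4 (withdraw 50 from vacation): vacation: -50 - 50 = -100. Balances: investment=850, vacation=-100, emergency=550
Event 5 (withdraw 150 from investment): investment: 850 - 150 = 700. Balances: investment=700, vacation=-100, emergency=550

Final balance of emergency: 550

Answer: 550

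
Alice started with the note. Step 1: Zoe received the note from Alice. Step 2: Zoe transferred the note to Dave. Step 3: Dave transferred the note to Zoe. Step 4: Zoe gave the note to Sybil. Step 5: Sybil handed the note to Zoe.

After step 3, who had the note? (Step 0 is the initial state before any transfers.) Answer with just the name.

Answer: Zoe

Derivation:
Tracking the note holder through step 3:
After step 0 (start): Alice
After step 1: Zoe
After step 2: Dave
After step 3: Zoe

At step 3, the holder is Zoe.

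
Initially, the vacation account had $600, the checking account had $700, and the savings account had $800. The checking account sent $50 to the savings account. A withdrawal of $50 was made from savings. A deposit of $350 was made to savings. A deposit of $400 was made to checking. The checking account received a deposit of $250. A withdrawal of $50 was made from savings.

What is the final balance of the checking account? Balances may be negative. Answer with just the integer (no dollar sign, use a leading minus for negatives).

Answer: 1300

Derivation:
Tracking account balances step by step:
Start: vacation=600, checking=700, savings=800
Event 1 (transfer 50 checking -> savings): checking: 700 - 50 = 650, savings: 800 + 50 = 850. Balances: vacation=600, checking=650, savings=850
Event 2 (withdraw 50 from savings): savings: 850 - 50 = 800. Balances: vacation=600, checking=650, savings=800
Event 3 (deposit 350 to savings): savings: 800 + 350 = 1150. Balances: vacation=600, checking=650, savings=1150
Event 4 (deposit 400 to checking): checking: 650 + 400 = 1050. Balances: vacation=600, checking=1050, savings=1150
Event 5 (deposit 250 to checking): checking: 1050 + 250 = 1300. Balances: vacation=600, checking=1300, savings=1150
Event 6 (withdraw 50 from savings): savings: 1150 - 50 = 1100. Balances: vacation=600, checking=1300, savings=1100

Final balance of checking: 1300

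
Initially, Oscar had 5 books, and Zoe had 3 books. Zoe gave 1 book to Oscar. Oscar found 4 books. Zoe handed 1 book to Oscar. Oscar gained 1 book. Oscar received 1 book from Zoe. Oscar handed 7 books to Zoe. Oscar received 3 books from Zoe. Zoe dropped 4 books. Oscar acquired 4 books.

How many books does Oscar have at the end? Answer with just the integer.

Answer: 13

Derivation:
Tracking counts step by step:
Start: Oscar=5, Zoe=3
Event 1 (Zoe -> Oscar, 1): Zoe: 3 -> 2, Oscar: 5 -> 6. State: Oscar=6, Zoe=2
Event 2 (Oscar +4): Oscar: 6 -> 10. State: Oscar=10, Zoe=2
Event 3 (Zoe -> Oscar, 1): Zoe: 2 -> 1, Oscar: 10 -> 11. State: Oscar=11, Zoe=1
Event 4 (Oscar +1): Oscar: 11 -> 12. State: Oscar=12, Zoe=1
Event 5 (Zoe -> Oscar, 1): Zoe: 1 -> 0, Oscar: 12 -> 13. State: Oscar=13, Zoe=0
Event 6 (Oscar -> Zoe, 7): Oscar: 13 -> 6, Zoe: 0 -> 7. State: Oscar=6, Zoe=7
Event 7 (Zoe -> Oscar, 3): Zoe: 7 -> 4, Oscar: 6 -> 9. State: Oscar=9, Zoe=4
Event 8 (Zoe -4): Zoe: 4 -> 0. State: Oscar=9, Zoe=0
Event 9 (Oscar +4): Oscar: 9 -> 13. State: Oscar=13, Zoe=0

Oscar's final count: 13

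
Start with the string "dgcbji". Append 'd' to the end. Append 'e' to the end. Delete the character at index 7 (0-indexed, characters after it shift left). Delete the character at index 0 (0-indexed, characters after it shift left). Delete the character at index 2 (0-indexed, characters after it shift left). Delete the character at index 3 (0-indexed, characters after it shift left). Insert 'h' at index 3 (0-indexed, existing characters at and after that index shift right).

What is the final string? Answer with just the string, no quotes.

Applying each edit step by step:
Start: "dgcbji"
Op 1 (append 'd'): "dgcbji" -> "dgcbjid"
Op 2 (append 'e'): "dgcbjid" -> "dgcbjide"
Op 3 (delete idx 7 = 'e'): "dgcbjide" -> "dgcbjid"
Op 4 (delete idx 0 = 'd'): "dgcbjid" -> "gcbjid"
Op 5 (delete idx 2 = 'b'): "gcbjid" -> "gcjid"
Op 6 (delete idx 3 = 'i'): "gcjid" -> "gcjd"
Op 7 (insert 'h' at idx 3): "gcjd" -> "gcjhd"

Answer: gcjhd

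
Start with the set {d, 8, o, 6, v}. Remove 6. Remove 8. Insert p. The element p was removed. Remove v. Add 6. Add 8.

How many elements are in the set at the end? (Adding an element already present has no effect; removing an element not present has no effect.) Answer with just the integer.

Tracking the set through each operation:
Start: {6, 8, d, o, v}
Event 1 (remove 6): removed. Set: {8, d, o, v}
Event 2 (remove 8): removed. Set: {d, o, v}
Event 3 (add p): added. Set: {d, o, p, v}
Event 4 (remove p): removed. Set: {d, o, v}
Event 5 (remove v): removed. Set: {d, o}
Event 6 (add 6): added. Set: {6, d, o}
Event 7 (add 8): added. Set: {6, 8, d, o}

Final set: {6, 8, d, o} (size 4)

Answer: 4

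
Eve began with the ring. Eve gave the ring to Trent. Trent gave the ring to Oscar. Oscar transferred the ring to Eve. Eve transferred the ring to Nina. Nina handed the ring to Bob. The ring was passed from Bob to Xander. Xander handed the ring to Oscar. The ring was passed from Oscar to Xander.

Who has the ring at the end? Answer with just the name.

Tracking the ring through each event:
Start: Eve has the ring.
After event 1: Trent has the ring.
After event 2: Oscar has the ring.
After event 3: Eve has the ring.
After event 4: Nina has the ring.
After event 5: Bob has the ring.
After event 6: Xander has the ring.
After event 7: Oscar has the ring.
After event 8: Xander has the ring.

Answer: Xander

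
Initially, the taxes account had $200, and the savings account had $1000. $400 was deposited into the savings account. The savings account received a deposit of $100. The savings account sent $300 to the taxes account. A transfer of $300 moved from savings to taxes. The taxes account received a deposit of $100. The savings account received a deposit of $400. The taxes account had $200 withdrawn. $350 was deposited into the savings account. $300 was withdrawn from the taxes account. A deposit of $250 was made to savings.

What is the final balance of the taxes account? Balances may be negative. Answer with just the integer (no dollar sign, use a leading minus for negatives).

Tracking account balances step by step:
Start: taxes=200, savings=1000
Event 1 (deposit 400 to savings): savings: 1000 + 400 = 1400. Balances: taxes=200, savings=1400
Event 2 (deposit 100 to savings): savings: 1400 + 100 = 1500. Balances: taxes=200, savings=1500
Event 3 (transfer 300 savings -> taxes): savings: 1500 - 300 = 1200, taxes: 200 + 300 = 500. Balances: taxes=500, savings=1200
Event 4 (transfer 300 savings -> taxes): savings: 1200 - 300 = 900, taxes: 500 + 300 = 800. Balances: taxes=800, savings=900
Event 5 (deposit 100 to taxes): taxes: 800 + 100 = 900. Balances: taxes=900, savings=900
Event 6 (deposit 400 to savings): savings: 900 + 400 = 1300. Balances: taxes=900, savings=1300
Event 7 (withdraw 200 from taxes): taxes: 900 - 200 = 700. Balances: taxes=700, savings=1300
Event 8 (deposit 350 to savings): savings: 1300 + 350 = 1650. Balances: taxes=700, savings=1650
Event 9 (withdraw 300 from taxes): taxes: 700 - 300 = 400. Balances: taxes=400, savings=1650
Event 10 (deposit 250 to savings): savings: 1650 + 250 = 1900. Balances: taxes=400, savings=1900

Final balance of taxes: 400

Answer: 400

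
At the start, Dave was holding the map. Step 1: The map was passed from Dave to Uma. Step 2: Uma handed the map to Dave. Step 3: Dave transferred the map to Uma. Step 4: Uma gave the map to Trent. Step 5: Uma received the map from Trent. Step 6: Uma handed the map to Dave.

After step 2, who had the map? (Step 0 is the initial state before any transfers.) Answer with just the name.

Tracking the map holder through step 2:
After step 0 (start): Dave
After step 1: Uma
After step 2: Dave

At step 2, the holder is Dave.

Answer: Dave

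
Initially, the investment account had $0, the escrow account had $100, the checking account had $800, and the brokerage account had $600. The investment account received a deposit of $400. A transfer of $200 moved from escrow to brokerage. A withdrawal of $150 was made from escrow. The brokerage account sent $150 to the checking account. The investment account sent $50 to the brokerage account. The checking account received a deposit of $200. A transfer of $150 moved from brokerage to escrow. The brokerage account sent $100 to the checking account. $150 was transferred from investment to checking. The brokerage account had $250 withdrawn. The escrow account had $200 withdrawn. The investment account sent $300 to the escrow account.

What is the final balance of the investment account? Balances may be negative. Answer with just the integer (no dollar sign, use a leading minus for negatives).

Tracking account balances step by step:
Start: investment=0, escrow=100, checking=800, brokerage=600
Event 1 (deposit 400 to investment): investment: 0 + 400 = 400. Balances: investment=400, escrow=100, checking=800, brokerage=600
Event 2 (transfer 200 escrow -> brokerage): escrow: 100 - 200 = -100, brokerage: 600 + 200 = 800. Balances: investment=400, escrow=-100, checking=800, brokerage=800
Event 3 (withdraw 150 from escrow): escrow: -100 - 150 = -250. Balances: investment=400, escrow=-250, checking=800, brokerage=800
Event 4 (transfer 150 brokerage -> checking): brokerage: 800 - 150 = 650, checking: 800 + 150 = 950. Balances: investment=400, escrow=-250, checking=950, brokerage=650
Event 5 (transfer 50 investment -> brokerage): investment: 400 - 50 = 350, brokerage: 650 + 50 = 700. Balances: investment=350, escrow=-250, checking=950, brokerage=700
Event 6 (deposit 200 to checking): checking: 950 + 200 = 1150. Balances: investment=350, escrow=-250, checking=1150, brokerage=700
Event 7 (transfer 150 brokerage -> escrow): brokerage: 700 - 150 = 550, escrow: -250 + 150 = -100. Balances: investment=350, escrow=-100, checking=1150, brokerage=550
Event 8 (transfer 100 brokerage -> checking): brokerage: 550 - 100 = 450, checking: 1150 + 100 = 1250. Balances: investment=350, escrow=-100, checking=1250, brokerage=450
Event 9 (transfer 150 investment -> checking): investment: 350 - 150 = 200, checking: 1250 + 150 = 1400. Balances: investment=200, escrow=-100, checking=1400, brokerage=450
Event 10 (withdraw 250 from brokerage): brokerage: 450 - 250 = 200. Balances: investment=200, escrow=-100, checking=1400, brokerage=200
Event 11 (withdraw 200 from escrow): escrow: -100 - 200 = -300. Balances: investment=200, escrow=-300, checking=1400, brokerage=200
Event 12 (transfer 300 investment -> escrow): investment: 200 - 300 = -100, escrow: -300 + 300 = 0. Balances: investment=-100, escrow=0, checking=1400, brokerage=200

Final balance of investment: -100

Answer: -100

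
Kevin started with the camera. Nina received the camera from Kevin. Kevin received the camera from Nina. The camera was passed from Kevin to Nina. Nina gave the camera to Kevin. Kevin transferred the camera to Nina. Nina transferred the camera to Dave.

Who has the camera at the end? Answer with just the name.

Answer: Dave

Derivation:
Tracking the camera through each event:
Start: Kevin has the camera.
After event 1: Nina has the camera.
After event 2: Kevin has the camera.
After event 3: Nina has the camera.
After event 4: Kevin has the camera.
After event 5: Nina has the camera.
After event 6: Dave has the camera.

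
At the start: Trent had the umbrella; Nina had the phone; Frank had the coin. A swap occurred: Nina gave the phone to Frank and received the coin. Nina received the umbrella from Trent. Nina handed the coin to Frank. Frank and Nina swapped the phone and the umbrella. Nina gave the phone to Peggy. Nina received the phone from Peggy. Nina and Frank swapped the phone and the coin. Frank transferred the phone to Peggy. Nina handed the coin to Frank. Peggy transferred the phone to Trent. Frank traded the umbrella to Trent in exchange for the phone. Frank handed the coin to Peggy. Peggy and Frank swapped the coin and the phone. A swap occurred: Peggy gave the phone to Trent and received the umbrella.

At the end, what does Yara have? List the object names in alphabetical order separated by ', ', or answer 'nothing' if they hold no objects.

Tracking all object holders:
Start: umbrella:Trent, phone:Nina, coin:Frank
Event 1 (swap phone<->coin: now phone:Frank, coin:Nina). State: umbrella:Trent, phone:Frank, coin:Nina
Event 2 (give umbrella: Trent -> Nina). State: umbrella:Nina, phone:Frank, coin:Nina
Event 3 (give coin: Nina -> Frank). State: umbrella:Nina, phone:Frank, coin:Frank
Event 4 (swap phone<->umbrella: now phone:Nina, umbrella:Frank). State: umbrella:Frank, phone:Nina, coin:Frank
Event 5 (give phone: Nina -> Peggy). State: umbrella:Frank, phone:Peggy, coin:Frank
Event 6 (give phone: Peggy -> Nina). State: umbrella:Frank, phone:Nina, coin:Frank
Event 7 (swap phone<->coin: now phone:Frank, coin:Nina). State: umbrella:Frank, phone:Frank, coin:Nina
Event 8 (give phone: Frank -> Peggy). State: umbrella:Frank, phone:Peggy, coin:Nina
Event 9 (give coin: Nina -> Frank). State: umbrella:Frank, phone:Peggy, coin:Frank
Event 10 (give phone: Peggy -> Trent). State: umbrella:Frank, phone:Trent, coin:Frank
Event 11 (swap umbrella<->phone: now umbrella:Trent, phone:Frank). State: umbrella:Trent, phone:Frank, coin:Frank
Event 12 (give coin: Frank -> Peggy). State: umbrella:Trent, phone:Frank, coin:Peggy
Event 13 (swap coin<->phone: now coin:Frank, phone:Peggy). State: umbrella:Trent, phone:Peggy, coin:Frank
Event 14 (swap phone<->umbrella: now phone:Trent, umbrella:Peggy). State: umbrella:Peggy, phone:Trent, coin:Frank

Final state: umbrella:Peggy, phone:Trent, coin:Frank
Yara holds: (nothing).

Answer: nothing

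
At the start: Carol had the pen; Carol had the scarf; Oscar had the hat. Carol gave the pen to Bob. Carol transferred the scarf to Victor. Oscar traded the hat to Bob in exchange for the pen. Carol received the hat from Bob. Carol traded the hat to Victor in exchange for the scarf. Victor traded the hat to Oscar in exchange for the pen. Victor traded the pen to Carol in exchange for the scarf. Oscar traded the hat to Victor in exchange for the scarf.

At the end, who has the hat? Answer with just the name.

Answer: Victor

Derivation:
Tracking all object holders:
Start: pen:Carol, scarf:Carol, hat:Oscar
Event 1 (give pen: Carol -> Bob). State: pen:Bob, scarf:Carol, hat:Oscar
Event 2 (give scarf: Carol -> Victor). State: pen:Bob, scarf:Victor, hat:Oscar
Event 3 (swap hat<->pen: now hat:Bob, pen:Oscar). State: pen:Oscar, scarf:Victor, hat:Bob
Event 4 (give hat: Bob -> Carol). State: pen:Oscar, scarf:Victor, hat:Carol
Event 5 (swap hat<->scarf: now hat:Victor, scarf:Carol). State: pen:Oscar, scarf:Carol, hat:Victor
Event 6 (swap hat<->pen: now hat:Oscar, pen:Victor). State: pen:Victor, scarf:Carol, hat:Oscar
Event 7 (swap pen<->scarf: now pen:Carol, scarf:Victor). State: pen:Carol, scarf:Victor, hat:Oscar
Event 8 (swap hat<->scarf: now hat:Victor, scarf:Oscar). State: pen:Carol, scarf:Oscar, hat:Victor

Final state: pen:Carol, scarf:Oscar, hat:Victor
The hat is held by Victor.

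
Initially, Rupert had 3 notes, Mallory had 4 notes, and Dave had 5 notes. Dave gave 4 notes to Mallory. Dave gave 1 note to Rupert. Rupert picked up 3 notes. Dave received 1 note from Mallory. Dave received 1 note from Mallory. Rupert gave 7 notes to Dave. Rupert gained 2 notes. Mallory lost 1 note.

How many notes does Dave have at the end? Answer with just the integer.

Tracking counts step by step:
Start: Rupert=3, Mallory=4, Dave=5
Event 1 (Dave -> Mallory, 4): Dave: 5 -> 1, Mallory: 4 -> 8. State: Rupert=3, Mallory=8, Dave=1
Event 2 (Dave -> Rupert, 1): Dave: 1 -> 0, Rupert: 3 -> 4. State: Rupert=4, Mallory=8, Dave=0
Event 3 (Rupert +3): Rupert: 4 -> 7. State: Rupert=7, Mallory=8, Dave=0
Event 4 (Mallory -> Dave, 1): Mallory: 8 -> 7, Dave: 0 -> 1. State: Rupert=7, Mallory=7, Dave=1
Event 5 (Mallory -> Dave, 1): Mallory: 7 -> 6, Dave: 1 -> 2. State: Rupert=7, Mallory=6, Dave=2
Event 6 (Rupert -> Dave, 7): Rupert: 7 -> 0, Dave: 2 -> 9. State: Rupert=0, Mallory=6, Dave=9
Event 7 (Rupert +2): Rupert: 0 -> 2. State: Rupert=2, Mallory=6, Dave=9
Event 8 (Mallory -1): Mallory: 6 -> 5. State: Rupert=2, Mallory=5, Dave=9

Dave's final count: 9

Answer: 9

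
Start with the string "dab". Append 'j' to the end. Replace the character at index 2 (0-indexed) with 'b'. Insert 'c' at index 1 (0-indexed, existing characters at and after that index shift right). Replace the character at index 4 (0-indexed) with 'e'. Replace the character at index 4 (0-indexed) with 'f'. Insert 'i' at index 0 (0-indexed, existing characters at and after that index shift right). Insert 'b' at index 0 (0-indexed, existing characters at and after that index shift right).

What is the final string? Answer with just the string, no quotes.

Applying each edit step by step:
Start: "dab"
Op 1 (append 'j'): "dab" -> "dabj"
Op 2 (replace idx 2: 'b' -> 'b'): "dabj" -> "dabj"
Op 3 (insert 'c' at idx 1): "dabj" -> "dcabj"
Op 4 (replace idx 4: 'j' -> 'e'): "dcabj" -> "dcabe"
Op 5 (replace idx 4: 'e' -> 'f'): "dcabe" -> "dcabf"
Op 6 (insert 'i' at idx 0): "dcabf" -> "idcabf"
Op 7 (insert 'b' at idx 0): "idcabf" -> "bidcabf"

Answer: bidcabf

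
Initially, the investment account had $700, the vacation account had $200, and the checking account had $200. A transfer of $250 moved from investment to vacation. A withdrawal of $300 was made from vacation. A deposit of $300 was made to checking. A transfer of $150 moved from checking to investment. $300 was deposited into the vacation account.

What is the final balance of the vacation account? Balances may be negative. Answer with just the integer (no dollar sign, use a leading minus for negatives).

Answer: 450

Derivation:
Tracking account balances step by step:
Start: investment=700, vacation=200, checking=200
Event 1 (transfer 250 investment -> vacation): investment: 700 - 250 = 450, vacation: 200 + 250 = 450. Balances: investment=450, vacation=450, checking=200
Event 2 (withdraw 300 from vacation): vacation: 450 - 300 = 150. Balances: investment=450, vacation=150, checking=200
Event 3 (deposit 300 to checking): checking: 200 + 300 = 500. Balances: investment=450, vacation=150, checking=500
Event 4 (transfer 150 checking -> investment): checking: 500 - 150 = 350, investment: 450 + 150 = 600. Balances: investment=600, vacation=150, checking=350
Event 5 (deposit 300 to vacation): vacation: 150 + 300 = 450. Balances: investment=600, vacation=450, checking=350

Final balance of vacation: 450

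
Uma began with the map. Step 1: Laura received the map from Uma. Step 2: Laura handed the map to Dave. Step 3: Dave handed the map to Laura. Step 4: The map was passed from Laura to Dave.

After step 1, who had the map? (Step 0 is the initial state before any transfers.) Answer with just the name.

Tracking the map holder through step 1:
After step 0 (start): Uma
After step 1: Laura

At step 1, the holder is Laura.

Answer: Laura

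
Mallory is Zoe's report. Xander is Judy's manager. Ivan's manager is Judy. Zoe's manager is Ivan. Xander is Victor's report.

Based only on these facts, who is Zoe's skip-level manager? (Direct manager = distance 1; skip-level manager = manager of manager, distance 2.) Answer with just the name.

Reconstructing the manager chain from the given facts:
  Victor -> Xander -> Judy -> Ivan -> Zoe -> Mallory
(each arrow means 'manager of the next')
Positions in the chain (0 = top):
  position of Victor: 0
  position of Xander: 1
  position of Judy: 2
  position of Ivan: 3
  position of Zoe: 4
  position of Mallory: 5

Zoe is at position 4; the skip-level manager is 2 steps up the chain, i.e. position 2: Judy.

Answer: Judy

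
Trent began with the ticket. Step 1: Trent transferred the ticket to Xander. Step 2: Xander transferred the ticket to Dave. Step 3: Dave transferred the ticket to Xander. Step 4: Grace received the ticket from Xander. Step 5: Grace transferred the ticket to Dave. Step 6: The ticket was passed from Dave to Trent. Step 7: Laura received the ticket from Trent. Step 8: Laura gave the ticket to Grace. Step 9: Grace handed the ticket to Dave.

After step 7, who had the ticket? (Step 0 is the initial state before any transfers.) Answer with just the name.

Tracking the ticket holder through step 7:
After step 0 (start): Trent
After step 1: Xander
After step 2: Dave
After step 3: Xander
After step 4: Grace
After step 5: Dave
After step 6: Trent
After step 7: Laura

At step 7, the holder is Laura.

Answer: Laura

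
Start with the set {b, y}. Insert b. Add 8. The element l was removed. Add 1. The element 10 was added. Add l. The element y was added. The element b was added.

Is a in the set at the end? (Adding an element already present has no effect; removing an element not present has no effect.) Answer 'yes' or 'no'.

Answer: no

Derivation:
Tracking the set through each operation:
Start: {b, y}
Event 1 (add b): already present, no change. Set: {b, y}
Event 2 (add 8): added. Set: {8, b, y}
Event 3 (remove l): not present, no change. Set: {8, b, y}
Event 4 (add 1): added. Set: {1, 8, b, y}
Event 5 (add 10): added. Set: {1, 10, 8, b, y}
Event 6 (add l): added. Set: {1, 10, 8, b, l, y}
Event 7 (add y): already present, no change. Set: {1, 10, 8, b, l, y}
Event 8 (add b): already present, no change. Set: {1, 10, 8, b, l, y}

Final set: {1, 10, 8, b, l, y} (size 6)
a is NOT in the final set.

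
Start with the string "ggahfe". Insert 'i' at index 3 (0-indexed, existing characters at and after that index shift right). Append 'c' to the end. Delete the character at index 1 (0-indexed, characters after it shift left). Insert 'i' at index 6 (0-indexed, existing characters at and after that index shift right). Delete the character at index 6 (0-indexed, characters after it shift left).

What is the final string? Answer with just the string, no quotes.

Applying each edit step by step:
Start: "ggahfe"
Op 1 (insert 'i' at idx 3): "ggahfe" -> "ggaihfe"
Op 2 (append 'c'): "ggaihfe" -> "ggaihfec"
Op 3 (delete idx 1 = 'g'): "ggaihfec" -> "gaihfec"
Op 4 (insert 'i' at idx 6): "gaihfec" -> "gaihfeic"
Op 5 (delete idx 6 = 'i'): "gaihfeic" -> "gaihfec"

Answer: gaihfec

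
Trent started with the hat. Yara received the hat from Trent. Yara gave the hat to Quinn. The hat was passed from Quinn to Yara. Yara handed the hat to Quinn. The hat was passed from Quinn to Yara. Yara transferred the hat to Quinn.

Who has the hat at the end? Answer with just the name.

Answer: Quinn

Derivation:
Tracking the hat through each event:
Start: Trent has the hat.
After event 1: Yara has the hat.
After event 2: Quinn has the hat.
After event 3: Yara has the hat.
After event 4: Quinn has the hat.
After event 5: Yara has the hat.
After event 6: Quinn has the hat.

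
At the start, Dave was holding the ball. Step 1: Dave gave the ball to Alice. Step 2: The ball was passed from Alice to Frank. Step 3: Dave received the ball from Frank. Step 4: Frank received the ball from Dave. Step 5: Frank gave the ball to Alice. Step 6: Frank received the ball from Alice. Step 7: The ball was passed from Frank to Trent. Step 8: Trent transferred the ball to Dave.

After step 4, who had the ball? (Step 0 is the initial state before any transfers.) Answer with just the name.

Tracking the ball holder through step 4:
After step 0 (start): Dave
After step 1: Alice
After step 2: Frank
After step 3: Dave
After step 4: Frank

At step 4, the holder is Frank.

Answer: Frank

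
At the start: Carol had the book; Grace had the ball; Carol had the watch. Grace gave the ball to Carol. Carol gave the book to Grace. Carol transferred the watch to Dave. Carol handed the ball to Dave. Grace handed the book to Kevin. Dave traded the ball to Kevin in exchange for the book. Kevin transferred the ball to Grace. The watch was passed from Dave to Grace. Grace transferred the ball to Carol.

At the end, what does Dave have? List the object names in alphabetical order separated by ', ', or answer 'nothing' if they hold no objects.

Tracking all object holders:
Start: book:Carol, ball:Grace, watch:Carol
Event 1 (give ball: Grace -> Carol). State: book:Carol, ball:Carol, watch:Carol
Event 2 (give book: Carol -> Grace). State: book:Grace, ball:Carol, watch:Carol
Event 3 (give watch: Carol -> Dave). State: book:Grace, ball:Carol, watch:Dave
Event 4 (give ball: Carol -> Dave). State: book:Grace, ball:Dave, watch:Dave
Event 5 (give book: Grace -> Kevin). State: book:Kevin, ball:Dave, watch:Dave
Event 6 (swap ball<->book: now ball:Kevin, book:Dave). State: book:Dave, ball:Kevin, watch:Dave
Event 7 (give ball: Kevin -> Grace). State: book:Dave, ball:Grace, watch:Dave
Event 8 (give watch: Dave -> Grace). State: book:Dave, ball:Grace, watch:Grace
Event 9 (give ball: Grace -> Carol). State: book:Dave, ball:Carol, watch:Grace

Final state: book:Dave, ball:Carol, watch:Grace
Dave holds: book.

Answer: book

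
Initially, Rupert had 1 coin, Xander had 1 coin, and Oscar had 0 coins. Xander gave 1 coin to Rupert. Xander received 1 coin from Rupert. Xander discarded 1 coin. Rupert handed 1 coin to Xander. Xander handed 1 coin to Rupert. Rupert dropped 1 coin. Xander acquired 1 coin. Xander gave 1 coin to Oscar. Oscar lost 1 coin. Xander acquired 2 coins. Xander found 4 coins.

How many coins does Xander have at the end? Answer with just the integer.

Answer: 6

Derivation:
Tracking counts step by step:
Start: Rupert=1, Xander=1, Oscar=0
Event 1 (Xander -> Rupert, 1): Xander: 1 -> 0, Rupert: 1 -> 2. State: Rupert=2, Xander=0, Oscar=0
Event 2 (Rupert -> Xander, 1): Rupert: 2 -> 1, Xander: 0 -> 1. State: Rupert=1, Xander=1, Oscar=0
Event 3 (Xander -1): Xander: 1 -> 0. State: Rupert=1, Xander=0, Oscar=0
Event 4 (Rupert -> Xander, 1): Rupert: 1 -> 0, Xander: 0 -> 1. State: Rupert=0, Xander=1, Oscar=0
Event 5 (Xander -> Rupert, 1): Xander: 1 -> 0, Rupert: 0 -> 1. State: Rupert=1, Xander=0, Oscar=0
Event 6 (Rupert -1): Rupert: 1 -> 0. State: Rupert=0, Xander=0, Oscar=0
Event 7 (Xander +1): Xander: 0 -> 1. State: Rupert=0, Xander=1, Oscar=0
Event 8 (Xander -> Oscar, 1): Xander: 1 -> 0, Oscar: 0 -> 1. State: Rupert=0, Xander=0, Oscar=1
Event 9 (Oscar -1): Oscar: 1 -> 0. State: Rupert=0, Xander=0, Oscar=0
Event 10 (Xander +2): Xander: 0 -> 2. State: Rupert=0, Xander=2, Oscar=0
Event 11 (Xander +4): Xander: 2 -> 6. State: Rupert=0, Xander=6, Oscar=0

Xander's final count: 6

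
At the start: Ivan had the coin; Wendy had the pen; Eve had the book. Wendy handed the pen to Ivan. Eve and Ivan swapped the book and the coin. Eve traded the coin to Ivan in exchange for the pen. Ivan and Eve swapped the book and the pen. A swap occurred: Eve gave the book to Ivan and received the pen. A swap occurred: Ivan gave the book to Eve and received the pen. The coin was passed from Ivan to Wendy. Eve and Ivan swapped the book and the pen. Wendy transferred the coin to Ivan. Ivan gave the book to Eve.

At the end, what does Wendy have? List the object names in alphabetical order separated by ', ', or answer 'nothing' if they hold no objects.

Answer: nothing

Derivation:
Tracking all object holders:
Start: coin:Ivan, pen:Wendy, book:Eve
Event 1 (give pen: Wendy -> Ivan). State: coin:Ivan, pen:Ivan, book:Eve
Event 2 (swap book<->coin: now book:Ivan, coin:Eve). State: coin:Eve, pen:Ivan, book:Ivan
Event 3 (swap coin<->pen: now coin:Ivan, pen:Eve). State: coin:Ivan, pen:Eve, book:Ivan
Event 4 (swap book<->pen: now book:Eve, pen:Ivan). State: coin:Ivan, pen:Ivan, book:Eve
Event 5 (swap book<->pen: now book:Ivan, pen:Eve). State: coin:Ivan, pen:Eve, book:Ivan
Event 6 (swap book<->pen: now book:Eve, pen:Ivan). State: coin:Ivan, pen:Ivan, book:Eve
Event 7 (give coin: Ivan -> Wendy). State: coin:Wendy, pen:Ivan, book:Eve
Event 8 (swap book<->pen: now book:Ivan, pen:Eve). State: coin:Wendy, pen:Eve, book:Ivan
Event 9 (give coin: Wendy -> Ivan). State: coin:Ivan, pen:Eve, book:Ivan
Event 10 (give book: Ivan -> Eve). State: coin:Ivan, pen:Eve, book:Eve

Final state: coin:Ivan, pen:Eve, book:Eve
Wendy holds: (nothing).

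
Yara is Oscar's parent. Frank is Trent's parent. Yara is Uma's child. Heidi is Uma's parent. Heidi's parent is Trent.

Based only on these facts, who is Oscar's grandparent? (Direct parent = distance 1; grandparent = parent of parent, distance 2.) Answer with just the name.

Answer: Uma

Derivation:
Reconstructing the parent chain from the given facts:
  Frank -> Trent -> Heidi -> Uma -> Yara -> Oscar
(each arrow means 'parent of the next')
Positions in the chain (0 = top):
  position of Frank: 0
  position of Trent: 1
  position of Heidi: 2
  position of Uma: 3
  position of Yara: 4
  position of Oscar: 5

Oscar is at position 5; the grandparent is 2 steps up the chain, i.e. position 3: Uma.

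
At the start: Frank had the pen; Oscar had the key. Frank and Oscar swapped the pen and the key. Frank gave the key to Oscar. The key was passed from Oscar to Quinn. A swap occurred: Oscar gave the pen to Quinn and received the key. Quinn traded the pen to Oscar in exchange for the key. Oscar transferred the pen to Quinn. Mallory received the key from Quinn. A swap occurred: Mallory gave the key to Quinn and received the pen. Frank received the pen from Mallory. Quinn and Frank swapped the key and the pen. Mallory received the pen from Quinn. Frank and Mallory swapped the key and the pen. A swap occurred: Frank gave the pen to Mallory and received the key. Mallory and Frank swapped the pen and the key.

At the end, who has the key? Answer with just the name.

Tracking all object holders:
Start: pen:Frank, key:Oscar
Event 1 (swap pen<->key: now pen:Oscar, key:Frank). State: pen:Oscar, key:Frank
Event 2 (give key: Frank -> Oscar). State: pen:Oscar, key:Oscar
Event 3 (give key: Oscar -> Quinn). State: pen:Oscar, key:Quinn
Event 4 (swap pen<->key: now pen:Quinn, key:Oscar). State: pen:Quinn, key:Oscar
Event 5 (swap pen<->key: now pen:Oscar, key:Quinn). State: pen:Oscar, key:Quinn
Event 6 (give pen: Oscar -> Quinn). State: pen:Quinn, key:Quinn
Event 7 (give key: Quinn -> Mallory). State: pen:Quinn, key:Mallory
Event 8 (swap key<->pen: now key:Quinn, pen:Mallory). State: pen:Mallory, key:Quinn
Event 9 (give pen: Mallory -> Frank). State: pen:Frank, key:Quinn
Event 10 (swap key<->pen: now key:Frank, pen:Quinn). State: pen:Quinn, key:Frank
Event 11 (give pen: Quinn -> Mallory). State: pen:Mallory, key:Frank
Event 12 (swap key<->pen: now key:Mallory, pen:Frank). State: pen:Frank, key:Mallory
Event 13 (swap pen<->key: now pen:Mallory, key:Frank). State: pen:Mallory, key:Frank
Event 14 (swap pen<->key: now pen:Frank, key:Mallory). State: pen:Frank, key:Mallory

Final state: pen:Frank, key:Mallory
The key is held by Mallory.

Answer: Mallory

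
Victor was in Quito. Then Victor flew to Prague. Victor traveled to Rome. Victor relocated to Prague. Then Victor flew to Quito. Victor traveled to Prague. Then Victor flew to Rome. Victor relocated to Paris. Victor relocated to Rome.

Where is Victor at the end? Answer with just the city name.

Tracking Victor's location:
Start: Victor is in Quito.
After move 1: Quito -> Prague. Victor is in Prague.
After move 2: Prague -> Rome. Victor is in Rome.
After move 3: Rome -> Prague. Victor is in Prague.
After move 4: Prague -> Quito. Victor is in Quito.
After move 5: Quito -> Prague. Victor is in Prague.
After move 6: Prague -> Rome. Victor is in Rome.
After move 7: Rome -> Paris. Victor is in Paris.
After move 8: Paris -> Rome. Victor is in Rome.

Answer: Rome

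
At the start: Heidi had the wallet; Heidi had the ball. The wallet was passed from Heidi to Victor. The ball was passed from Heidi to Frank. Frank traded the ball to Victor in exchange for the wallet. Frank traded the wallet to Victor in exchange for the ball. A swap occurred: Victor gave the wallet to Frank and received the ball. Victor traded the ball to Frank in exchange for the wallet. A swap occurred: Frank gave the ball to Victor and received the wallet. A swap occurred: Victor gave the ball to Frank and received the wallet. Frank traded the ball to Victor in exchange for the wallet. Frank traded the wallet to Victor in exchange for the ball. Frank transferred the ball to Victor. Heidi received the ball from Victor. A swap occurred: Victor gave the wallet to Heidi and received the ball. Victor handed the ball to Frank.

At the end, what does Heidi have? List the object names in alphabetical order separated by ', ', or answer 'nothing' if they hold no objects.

Answer: wallet

Derivation:
Tracking all object holders:
Start: wallet:Heidi, ball:Heidi
Event 1 (give wallet: Heidi -> Victor). State: wallet:Victor, ball:Heidi
Event 2 (give ball: Heidi -> Frank). State: wallet:Victor, ball:Frank
Event 3 (swap ball<->wallet: now ball:Victor, wallet:Frank). State: wallet:Frank, ball:Victor
Event 4 (swap wallet<->ball: now wallet:Victor, ball:Frank). State: wallet:Victor, ball:Frank
Event 5 (swap wallet<->ball: now wallet:Frank, ball:Victor). State: wallet:Frank, ball:Victor
Event 6 (swap ball<->wallet: now ball:Frank, wallet:Victor). State: wallet:Victor, ball:Frank
Event 7 (swap ball<->wallet: now ball:Victor, wallet:Frank). State: wallet:Frank, ball:Victor
Event 8 (swap ball<->wallet: now ball:Frank, wallet:Victor). State: wallet:Victor, ball:Frank
Event 9 (swap ball<->wallet: now ball:Victor, wallet:Frank). State: wallet:Frank, ball:Victor
Event 10 (swap wallet<->ball: now wallet:Victor, ball:Frank). State: wallet:Victor, ball:Frank
Event 11 (give ball: Frank -> Victor). State: wallet:Victor, ball:Victor
Event 12 (give ball: Victor -> Heidi). State: wallet:Victor, ball:Heidi
Event 13 (swap wallet<->ball: now wallet:Heidi, ball:Victor). State: wallet:Heidi, ball:Victor
Event 14 (give ball: Victor -> Frank). State: wallet:Heidi, ball:Frank

Final state: wallet:Heidi, ball:Frank
Heidi holds: wallet.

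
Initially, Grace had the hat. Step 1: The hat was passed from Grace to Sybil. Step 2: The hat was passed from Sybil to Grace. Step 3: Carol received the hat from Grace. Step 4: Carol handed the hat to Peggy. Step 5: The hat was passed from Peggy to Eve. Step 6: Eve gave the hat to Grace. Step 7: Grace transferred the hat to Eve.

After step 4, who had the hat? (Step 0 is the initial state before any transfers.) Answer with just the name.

Answer: Peggy

Derivation:
Tracking the hat holder through step 4:
After step 0 (start): Grace
After step 1: Sybil
After step 2: Grace
After step 3: Carol
After step 4: Peggy

At step 4, the holder is Peggy.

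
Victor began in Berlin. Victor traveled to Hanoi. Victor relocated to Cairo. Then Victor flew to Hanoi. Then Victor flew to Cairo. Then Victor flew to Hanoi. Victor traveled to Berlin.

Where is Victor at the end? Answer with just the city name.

Answer: Berlin

Derivation:
Tracking Victor's location:
Start: Victor is in Berlin.
After move 1: Berlin -> Hanoi. Victor is in Hanoi.
After move 2: Hanoi -> Cairo. Victor is in Cairo.
After move 3: Cairo -> Hanoi. Victor is in Hanoi.
After move 4: Hanoi -> Cairo. Victor is in Cairo.
After move 5: Cairo -> Hanoi. Victor is in Hanoi.
After move 6: Hanoi -> Berlin. Victor is in Berlin.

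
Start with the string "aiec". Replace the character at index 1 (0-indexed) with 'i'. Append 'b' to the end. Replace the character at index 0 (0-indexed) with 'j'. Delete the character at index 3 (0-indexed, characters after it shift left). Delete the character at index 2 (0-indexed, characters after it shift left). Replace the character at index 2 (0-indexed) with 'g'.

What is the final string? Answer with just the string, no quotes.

Applying each edit step by step:
Start: "aiec"
Op 1 (replace idx 1: 'i' -> 'i'): "aiec" -> "aiec"
Op 2 (append 'b'): "aiec" -> "aiecb"
Op 3 (replace idx 0: 'a' -> 'j'): "aiecb" -> "jiecb"
Op 4 (delete idx 3 = 'c'): "jiecb" -> "jieb"
Op 5 (delete idx 2 = 'e'): "jieb" -> "jib"
Op 6 (replace idx 2: 'b' -> 'g'): "jib" -> "jig"

Answer: jig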